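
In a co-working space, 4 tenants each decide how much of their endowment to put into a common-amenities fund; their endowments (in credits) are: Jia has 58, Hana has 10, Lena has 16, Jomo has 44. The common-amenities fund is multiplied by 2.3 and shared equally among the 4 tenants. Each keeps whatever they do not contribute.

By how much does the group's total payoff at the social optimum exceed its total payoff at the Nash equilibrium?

The private return per contributed unit is 2.3/4 = 0.5750 < 1 for every player regardless of endowment, so the Nash equilibrium is zero contribution and the group total is Σ E_j = 58 + 10 + 16 + 44 = 128.
Each contributed unit returns 2.300 to the group, so the social optimum is full contribution by everyone: group total = 2.300 × 128 = 294.40.
Efficiency loss = (2.300 − 1) × 128 = 166.40.

166.40 credits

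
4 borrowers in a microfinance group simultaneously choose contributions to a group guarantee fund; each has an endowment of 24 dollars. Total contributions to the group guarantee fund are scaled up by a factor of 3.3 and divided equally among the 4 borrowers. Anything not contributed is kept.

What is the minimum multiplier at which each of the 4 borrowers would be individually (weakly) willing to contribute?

A contributed unit returns (multiplier)/4 to its contributor.
This reaches 1 exactly when the multiplier is 4.

4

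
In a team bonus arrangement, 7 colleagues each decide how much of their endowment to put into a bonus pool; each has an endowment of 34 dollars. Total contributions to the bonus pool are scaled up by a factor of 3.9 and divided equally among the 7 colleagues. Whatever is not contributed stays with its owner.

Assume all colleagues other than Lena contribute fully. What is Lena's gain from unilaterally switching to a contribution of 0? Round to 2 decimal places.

Switching from a contribution of 34 to 0 lets Lena keep an extra 34 dollars, but lowers the bonus pool by 34, which costs Lena their own share of that drop: 3.9/7 × 34 = 18.94.
Net gain = 34 − 18.94 = 15.06. The private return per contributed unit (0.5571) is below 1, so free-riding is indeed the best response regardless of what the others do.

15.06 dollars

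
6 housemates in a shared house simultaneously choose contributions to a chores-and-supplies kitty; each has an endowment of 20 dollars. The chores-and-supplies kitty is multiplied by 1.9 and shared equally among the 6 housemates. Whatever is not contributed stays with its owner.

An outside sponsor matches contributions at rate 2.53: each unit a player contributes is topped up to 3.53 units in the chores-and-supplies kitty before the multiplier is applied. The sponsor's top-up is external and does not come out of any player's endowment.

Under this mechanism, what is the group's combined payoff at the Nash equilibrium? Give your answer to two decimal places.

804.84 dollars

With the mechanism, a contributed unit returns 1.9 × 3.53 / 6 = 1.1178 per unit of net cost to the contributor — now above 1 — so contributing fully is weakly dominant for every player.
So the Nash equilibrium is full contribution by all 6; the group earns 1.9 × 3.53 × 120 = 804.84.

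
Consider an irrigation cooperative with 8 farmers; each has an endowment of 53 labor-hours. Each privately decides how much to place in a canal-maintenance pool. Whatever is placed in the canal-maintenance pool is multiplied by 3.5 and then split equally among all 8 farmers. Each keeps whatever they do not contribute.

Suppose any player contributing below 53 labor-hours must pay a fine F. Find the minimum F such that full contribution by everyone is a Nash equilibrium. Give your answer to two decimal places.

29.81 labor-hours

Given the others contribute fully, the best deviation is to contribute 0 (any partial contribution still incurs the fine and gives up units whose private return 0.4375 is below 1).
Deviating from 53 to 0 saves 53 labor-hours but forfeits the deviator's share of the drop in the canal-maintenance pool: 3.5/8 × 53 = 23.19.
So the deviation gain is 53 − 23.19 = 29.81, and the fine must be at least 29.81 labor-hours to wipe it out.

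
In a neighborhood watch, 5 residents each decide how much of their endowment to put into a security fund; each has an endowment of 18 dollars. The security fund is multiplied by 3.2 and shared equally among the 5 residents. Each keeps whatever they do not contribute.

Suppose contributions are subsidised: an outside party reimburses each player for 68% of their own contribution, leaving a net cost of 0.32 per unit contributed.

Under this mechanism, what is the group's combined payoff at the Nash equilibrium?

With the mechanism, a contributed unit returns (3.2/5) / 0.32 = 2.0000 per unit of net cost to the contributor — now above 1 — so contributing fully is weakly dominant for every player.
So the Nash equilibrium is full contribution by all 5; the group earns 5 × (18 × 0.68 + 3.2 × 18) = 349.20.

349.20 dollars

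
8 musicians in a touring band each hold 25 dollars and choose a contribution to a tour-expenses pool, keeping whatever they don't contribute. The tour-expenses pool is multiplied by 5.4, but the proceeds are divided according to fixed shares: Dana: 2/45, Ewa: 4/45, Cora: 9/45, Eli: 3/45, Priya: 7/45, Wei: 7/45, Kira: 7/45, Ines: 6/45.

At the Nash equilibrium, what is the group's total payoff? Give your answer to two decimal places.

310.00 dollars

For player j, contributing a unit is worthwhile iff 5.4 × (j's share) ≥ 1, i.e. iff j's share is at least 0.1852.
Cora alone (share 9/45) is above the threshold, contributing 25; the remaining 7 contribute 0. Total contributed: 25.
The tour-expenses pool pays out 5.4 × 25 = 135.00 in total (split across the unequal shares, but the aggregate is all that matters for the group sum).
The 7 free-riders keep 25 each, adding 175. Group total = 175 + 135.00 = 310.00.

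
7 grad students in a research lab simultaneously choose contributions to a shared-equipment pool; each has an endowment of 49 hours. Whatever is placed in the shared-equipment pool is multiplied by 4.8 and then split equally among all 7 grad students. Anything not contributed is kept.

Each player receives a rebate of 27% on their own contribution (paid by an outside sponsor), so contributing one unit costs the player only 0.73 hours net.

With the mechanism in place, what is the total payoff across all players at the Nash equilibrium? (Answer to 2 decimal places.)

343.00 hours

With the mechanism, a contributed unit returns (4.8/7) / 0.73 = 0.9393 per unit of net cost — still below 1 — so contributing 0 remains dominant for every player.
At the Nash equilibrium no one contributes; group total payoff = 7 × 49 = 343.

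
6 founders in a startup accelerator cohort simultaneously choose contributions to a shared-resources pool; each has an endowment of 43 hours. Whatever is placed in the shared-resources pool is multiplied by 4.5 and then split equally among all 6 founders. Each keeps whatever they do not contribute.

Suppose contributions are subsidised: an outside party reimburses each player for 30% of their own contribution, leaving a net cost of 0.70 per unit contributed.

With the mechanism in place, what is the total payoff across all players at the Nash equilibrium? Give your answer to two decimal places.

1238.40 hours

The effective private return per unit is now (4.5/6) / 0.70 = 1.0714 > 1, so every player's dominant strategy flips to full contribution.
So the Nash equilibrium is full contribution by all 6; the group earns 6 × (43 × 0.30 + 4.5 × 43) = 1238.40.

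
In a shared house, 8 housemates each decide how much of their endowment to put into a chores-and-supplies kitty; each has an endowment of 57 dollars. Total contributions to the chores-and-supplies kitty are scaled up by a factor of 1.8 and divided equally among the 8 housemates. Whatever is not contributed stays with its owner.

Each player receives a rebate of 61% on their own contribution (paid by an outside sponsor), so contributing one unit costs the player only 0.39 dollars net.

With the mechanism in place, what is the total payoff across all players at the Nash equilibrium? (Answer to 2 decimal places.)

Even with the mechanism, each unit contributed returns only (1.8/8) / 0.39 = 0.5769 per unit of net cost, so contributing nothing is still dominant.
At the Nash equilibrium no one contributes; group total payoff = 8 × 57 = 456.

456.00 dollars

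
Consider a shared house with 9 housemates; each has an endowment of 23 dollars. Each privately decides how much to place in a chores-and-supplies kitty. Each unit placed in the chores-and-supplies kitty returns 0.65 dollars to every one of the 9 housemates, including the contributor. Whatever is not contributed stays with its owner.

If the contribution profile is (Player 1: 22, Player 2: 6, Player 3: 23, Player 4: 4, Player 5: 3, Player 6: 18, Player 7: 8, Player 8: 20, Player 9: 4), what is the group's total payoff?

Total contributed: 22 + 6 + 23 + 4 + 3 + 18 + 8 + 20 + 4 = 108; total kept: 9 × 23 − 108 = 99.
The chores-and-supplies kitty pays out 0.65 × 9 × 108 = 631.80 in aggregate.
Group total = 99 + 631.80 = 730.80.

730.80 dollars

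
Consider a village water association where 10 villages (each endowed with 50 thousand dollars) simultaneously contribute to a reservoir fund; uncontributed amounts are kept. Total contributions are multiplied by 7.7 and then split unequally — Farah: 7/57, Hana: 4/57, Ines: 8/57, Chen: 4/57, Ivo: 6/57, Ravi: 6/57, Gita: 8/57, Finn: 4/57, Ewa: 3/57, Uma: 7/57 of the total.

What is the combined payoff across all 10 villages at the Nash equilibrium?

1170.00 thousand dollars

A player with share s gets back 7.7·s per unit contributed, so full contribution is dominant for anyone with s > 1/7.7 = 0.1299 and zero contribution is dominant for anyone below.
The shares above 0.1299 belong to Ines and Gita, contributing 50 each; the remaining 8 contribute 0. Total contributed: 100.
The reservoir fund pays out 7.7 × 100 = 770.00 in total (split across the unequal shares, but the aggregate is all that matters for the group sum).
The 8 free-riders keep 50 each, adding 400. Group total = 400 + 770.00 = 1170.00.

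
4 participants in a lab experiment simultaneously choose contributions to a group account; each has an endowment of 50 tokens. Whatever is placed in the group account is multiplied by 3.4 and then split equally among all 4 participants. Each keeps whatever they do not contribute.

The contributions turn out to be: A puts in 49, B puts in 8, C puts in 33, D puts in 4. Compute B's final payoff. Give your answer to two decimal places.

121.90 tokens

Total contributed: 49 + 8 + 33 + 4 = 94.
Each receives 3.4 × 94 / 4 = 79.90 from the group account.
B keeps 50 − 8 = 42, so B's payoff is 42 + 79.90 = 121.90.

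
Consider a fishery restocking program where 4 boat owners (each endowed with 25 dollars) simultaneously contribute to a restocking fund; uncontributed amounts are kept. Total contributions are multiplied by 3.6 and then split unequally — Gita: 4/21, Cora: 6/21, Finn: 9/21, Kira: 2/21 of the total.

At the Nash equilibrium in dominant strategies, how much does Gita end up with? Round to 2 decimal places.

Player j's private return per contributed unit is 3.6 × (j's share). Contributing is weakly dominant for j when that share is at least 1/3.6 = 0.2778, and contributing 0 is dominant otherwise.
The shares above 0.2778 belong to Cora and Finn, contributing 25 each; the remaining 2 contribute 0. Total contributed: 50.
Gita keeps 25 and receives 3.6 × 50 × 4/21 = 34.29 from the restocking fund, for a payoff of 59.29.

59.29 dollars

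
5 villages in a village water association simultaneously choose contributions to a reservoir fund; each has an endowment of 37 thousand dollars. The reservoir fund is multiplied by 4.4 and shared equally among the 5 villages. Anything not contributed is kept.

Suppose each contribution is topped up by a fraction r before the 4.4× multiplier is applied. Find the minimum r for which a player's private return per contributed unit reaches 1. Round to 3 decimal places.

0.136

With matching at rate r, one contributed unit becomes (1 + r) in the reservoir fund and returns 4.4 × (1 + r) / 5 to the contributor.
Setting this equal to 1: 1 + r = 5/4.4 = 1.1364.
So the minimum matching rate is r = 1.1364 − 1 = 0.136.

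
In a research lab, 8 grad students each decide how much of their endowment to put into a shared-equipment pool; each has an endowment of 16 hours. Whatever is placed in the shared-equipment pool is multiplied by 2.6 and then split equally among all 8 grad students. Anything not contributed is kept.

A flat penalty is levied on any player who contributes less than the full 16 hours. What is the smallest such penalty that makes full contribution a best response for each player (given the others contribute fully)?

Given the others contribute fully, the best deviation is to contribute 0 (any partial contribution still incurs the fine and gives up units whose private return 0.3250 is below 1).
Deviating from 16 to 0 saves 16 hours but forfeits the deviator's share of the drop in the shared-equipment pool: 2.6/8 × 16 = 5.20.
So the deviation gain is 16 − 5.20 = 10.80, and the fine must be at least 10.80 hours to wipe it out.

10.80 hours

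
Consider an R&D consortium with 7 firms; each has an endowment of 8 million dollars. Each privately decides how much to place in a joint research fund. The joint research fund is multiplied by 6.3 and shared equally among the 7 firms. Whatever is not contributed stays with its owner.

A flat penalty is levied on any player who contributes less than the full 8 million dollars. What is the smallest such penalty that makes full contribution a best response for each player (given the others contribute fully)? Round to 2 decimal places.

Given the others contribute fully, the best deviation is to contribute 0 (any partial contribution still incurs the fine and gives up units whose private return 0.9000 is below 1).
Deviating from 8 to 0 saves 8 million dollars but forfeits the deviator's share of the drop in the joint research fund: 6.3/7 × 8 = 7.20.
So the deviation gain is 8 − 7.20 = 0.80, and the fine must be at least 0.80 million dollars to wipe it out.

0.80 million dollars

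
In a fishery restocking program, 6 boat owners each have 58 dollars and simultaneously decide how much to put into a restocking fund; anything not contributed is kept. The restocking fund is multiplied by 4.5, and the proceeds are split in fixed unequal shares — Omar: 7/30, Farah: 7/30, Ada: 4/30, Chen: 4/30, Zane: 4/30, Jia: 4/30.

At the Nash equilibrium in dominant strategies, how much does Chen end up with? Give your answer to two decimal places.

127.60 dollars

Each unit j contributes comes back to j as 4.5 × (j's share), so j prefers to contribute only if that share exceeds 1/4.5 = 0.2222; otherwise keeping the unit dominates.
Omar and Farah are above the threshold, contributing 58 each; the remaining 4 contribute 0. Total contributed: 116.
Chen keeps 58 and receives 4.5 × 116 × 4/30 = 69.60 from the restocking fund, for a payoff of 127.60.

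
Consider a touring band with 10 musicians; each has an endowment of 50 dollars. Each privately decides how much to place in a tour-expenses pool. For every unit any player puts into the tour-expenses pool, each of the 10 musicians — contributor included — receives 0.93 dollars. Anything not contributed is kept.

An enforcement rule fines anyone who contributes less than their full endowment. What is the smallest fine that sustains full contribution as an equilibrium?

3.50 dollars

Given the others contribute fully, the best deviation is to contribute 0 (any partial contribution still incurs the fine and gives up units whose private return 0.93 is below 1).
Deviating from 50 to 0 saves 50 dollars but forfeits the deviator's share of the drop in the tour-expenses pool: 0.93 × 50 = 46.50.
So the deviation gain is 50 − 46.50 = 3.50, and the fine must be at least 3.50 dollars to wipe it out.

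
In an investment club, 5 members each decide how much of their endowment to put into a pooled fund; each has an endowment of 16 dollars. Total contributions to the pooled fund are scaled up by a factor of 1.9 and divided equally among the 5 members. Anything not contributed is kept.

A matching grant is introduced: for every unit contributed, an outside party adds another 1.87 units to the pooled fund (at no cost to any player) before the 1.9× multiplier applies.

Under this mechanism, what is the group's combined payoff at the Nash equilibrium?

436.24 dollars

With the mechanism, a contributed unit returns 1.9 × 2.87 / 5 = 1.0906 per unit of net cost to the contributor — now above 1 — so contributing fully is weakly dominant for every player.
So the Nash equilibrium is full contribution by all 5; the group earns 1.9 × 2.87 × 80 = 436.24.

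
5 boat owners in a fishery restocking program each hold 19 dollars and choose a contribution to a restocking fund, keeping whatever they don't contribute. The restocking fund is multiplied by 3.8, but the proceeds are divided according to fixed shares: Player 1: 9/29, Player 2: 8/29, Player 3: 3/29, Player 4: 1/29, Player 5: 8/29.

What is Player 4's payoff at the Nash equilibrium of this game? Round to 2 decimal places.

A player with share s gets back 3.8·s per unit contributed, so full contribution is dominant for anyone with s > 1/3.8 = 0.2632 and zero contribution is dominant for anyone below.
The shares above 0.2632 belong to Player 1, Player 2 and Player 5, contributing 19 each; the remaining 2 contribute 0. Total contributed: 57.
Player 4 keeps 19 and receives 3.8 × 57 × 1/29 = 7.47 from the restocking fund, for a payoff of 26.47.

26.47 dollars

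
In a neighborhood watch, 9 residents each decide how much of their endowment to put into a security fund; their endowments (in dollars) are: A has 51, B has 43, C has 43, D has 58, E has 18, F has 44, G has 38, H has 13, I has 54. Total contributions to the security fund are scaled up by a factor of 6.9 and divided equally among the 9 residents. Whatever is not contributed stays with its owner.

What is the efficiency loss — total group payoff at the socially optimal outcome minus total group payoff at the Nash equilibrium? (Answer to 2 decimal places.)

The private return per contributed unit is 6.9/9 = 0.7667 < 1 for every player regardless of endowment, so the Nash equilibrium is zero contribution and the group total is Σ E_j = 51 + 43 + 43 + 58 + 18 + 44 + 38 + 13 + 54 = 362.
Each contributed unit returns 6.900 to the group, so the social optimum is full contribution by everyone: group total = 6.900 × 362 = 2497.80.
Efficiency loss = (6.900 − 1) × 362 = 2135.80.

2135.80 dollars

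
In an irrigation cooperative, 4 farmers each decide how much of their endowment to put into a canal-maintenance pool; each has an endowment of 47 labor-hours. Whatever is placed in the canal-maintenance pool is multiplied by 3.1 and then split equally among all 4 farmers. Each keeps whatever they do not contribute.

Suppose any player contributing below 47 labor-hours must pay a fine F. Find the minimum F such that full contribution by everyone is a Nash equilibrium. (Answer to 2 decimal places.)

Given the others contribute fully, the best deviation is to contribute 0 (any partial contribution still incurs the fine and gives up units whose private return 0.7750 is below 1).
Deviating from 47 to 0 saves 47 labor-hours but forfeits the deviator's share of the drop in the canal-maintenance pool: 3.1/4 × 47 = 36.42.
So the deviation gain is 47 − 36.42 = 10.58, and the fine must be at least 10.58 labor-hours to wipe it out.

10.58 labor-hours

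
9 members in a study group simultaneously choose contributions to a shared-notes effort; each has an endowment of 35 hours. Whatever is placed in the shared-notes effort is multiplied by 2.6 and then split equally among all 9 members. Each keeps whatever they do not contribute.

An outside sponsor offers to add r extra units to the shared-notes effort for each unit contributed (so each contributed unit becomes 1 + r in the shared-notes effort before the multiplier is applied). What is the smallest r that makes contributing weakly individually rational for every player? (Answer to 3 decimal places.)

2.462

With matching at rate r, one contributed unit becomes (1 + r) in the shared-notes effort and returns 2.6 × (1 + r) / 9 to the contributor.
Setting this equal to 1: 1 + r = 9/2.6 = 3.4615.
So the minimum matching rate is r = 3.4615 − 1 = 2.462.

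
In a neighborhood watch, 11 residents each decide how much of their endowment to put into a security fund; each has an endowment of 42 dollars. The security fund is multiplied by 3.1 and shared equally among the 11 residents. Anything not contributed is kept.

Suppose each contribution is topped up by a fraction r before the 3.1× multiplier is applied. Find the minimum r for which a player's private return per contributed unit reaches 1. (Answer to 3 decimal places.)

With matching at rate r, one contributed unit becomes (1 + r) in the security fund and returns 3.1 × (1 + r) / 11 to the contributor.
Setting this equal to 1: 1 + r = 11/3.1 = 3.5484.
So the minimum matching rate is r = 3.5484 − 1 = 2.548.

2.548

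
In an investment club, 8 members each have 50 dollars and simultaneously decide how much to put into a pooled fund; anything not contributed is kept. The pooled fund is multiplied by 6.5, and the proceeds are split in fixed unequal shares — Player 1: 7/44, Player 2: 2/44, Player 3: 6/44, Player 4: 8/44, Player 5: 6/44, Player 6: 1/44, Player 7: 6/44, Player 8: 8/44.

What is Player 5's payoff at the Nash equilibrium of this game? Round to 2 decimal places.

182.95 dollars

Each unit j contributes comes back to j as 6.5 × (j's share), so j prefers to contribute only if that share exceeds 1/6.5 = 0.1538; otherwise keeping the unit dominates.
Player 1, Player 4 and Player 8 are above the threshold, contributing 50 each; the remaining 5 contribute 0. Total contributed: 150.
Player 5 keeps 50 and receives 6.5 × 150 × 6/44 = 132.95 from the pooled fund, for a payoff of 182.95.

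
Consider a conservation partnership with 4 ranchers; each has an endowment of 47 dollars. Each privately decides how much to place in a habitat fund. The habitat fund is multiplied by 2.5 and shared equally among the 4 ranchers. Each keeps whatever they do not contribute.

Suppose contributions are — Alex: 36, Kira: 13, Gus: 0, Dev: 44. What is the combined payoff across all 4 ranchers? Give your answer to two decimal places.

327.50 dollars

Total contributed: 36 + 13 + 0 + 44 = 93; total kept: 4 × 47 − 93 = 95.
The habitat fund pays out 2.5 × 93 = 232.50 in aggregate.
Group total = 95 + 232.50 = 327.50.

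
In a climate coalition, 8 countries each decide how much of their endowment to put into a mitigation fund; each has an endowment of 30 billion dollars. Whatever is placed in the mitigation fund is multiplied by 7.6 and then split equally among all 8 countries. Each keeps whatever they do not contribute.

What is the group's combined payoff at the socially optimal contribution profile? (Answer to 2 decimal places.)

Each contributed unit returns 7.600 to the group as a whole (0.9500 to each of 8 players), which exceeds 1, so the social optimum is full contribution: group total = 7.600 × 240 = 1824.00.

1824.00 billion dollars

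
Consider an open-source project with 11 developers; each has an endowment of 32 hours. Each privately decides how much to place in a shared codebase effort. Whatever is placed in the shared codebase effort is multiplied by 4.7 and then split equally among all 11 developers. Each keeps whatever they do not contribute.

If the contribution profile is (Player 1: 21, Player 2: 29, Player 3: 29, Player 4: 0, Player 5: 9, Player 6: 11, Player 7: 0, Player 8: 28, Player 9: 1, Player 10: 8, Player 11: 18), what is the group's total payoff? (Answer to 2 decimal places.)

Total contributed: 21 + 29 + 29 + 0 + 9 + 11 + 0 + 28 + 1 + 8 + 18 = 154; total kept: 11 × 32 − 154 = 198.
The shared codebase effort pays out 4.7 × 154 = 723.80 in aggregate.
Group total = 198 + 723.80 = 921.80.

921.80 hours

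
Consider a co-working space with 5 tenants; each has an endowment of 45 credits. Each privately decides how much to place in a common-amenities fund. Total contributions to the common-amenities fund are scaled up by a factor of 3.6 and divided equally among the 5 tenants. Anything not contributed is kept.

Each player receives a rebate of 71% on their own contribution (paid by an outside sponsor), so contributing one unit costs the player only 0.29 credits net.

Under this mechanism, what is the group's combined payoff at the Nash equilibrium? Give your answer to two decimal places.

With the mechanism, a contributed unit returns (3.6/5) / 0.29 = 2.4828 per unit of net cost to the contributor — now above 1 — so contributing fully is weakly dominant for every player.
So the Nash equilibrium is full contribution by all 5; the group earns 5 × (45 × 0.71 + 3.6 × 45) = 969.75.

969.75 credits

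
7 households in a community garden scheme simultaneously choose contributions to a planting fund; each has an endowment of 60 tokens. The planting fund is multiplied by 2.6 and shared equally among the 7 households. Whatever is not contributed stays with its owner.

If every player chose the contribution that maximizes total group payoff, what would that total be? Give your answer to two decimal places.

Each contributed unit returns 2.600 to the group as a whole (0.3714 to each of 7 players), which exceeds 1, so the social optimum is full contribution: group total = 2.600 × 420 = 1092.00.

1092.00 tokens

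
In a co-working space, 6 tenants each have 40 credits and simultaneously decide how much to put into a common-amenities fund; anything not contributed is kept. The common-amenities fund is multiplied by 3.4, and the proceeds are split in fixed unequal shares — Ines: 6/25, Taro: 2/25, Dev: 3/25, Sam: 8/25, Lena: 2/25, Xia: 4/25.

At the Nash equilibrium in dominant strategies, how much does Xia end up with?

61.76 credits

A player with share s gets back 3.4·s per unit contributed, so full contribution is dominant for anyone with s > 1/3.4 = 0.2941 and zero contribution is dominant for anyone below.
The only share above 0.2941 is Sam's 8/25, contributing 40; the remaining 5 contribute 0. Total contributed: 40.
Xia keeps 40 and receives 3.4 × 40 × 4/25 = 21.76 from the common-amenities fund, for a payoff of 61.76.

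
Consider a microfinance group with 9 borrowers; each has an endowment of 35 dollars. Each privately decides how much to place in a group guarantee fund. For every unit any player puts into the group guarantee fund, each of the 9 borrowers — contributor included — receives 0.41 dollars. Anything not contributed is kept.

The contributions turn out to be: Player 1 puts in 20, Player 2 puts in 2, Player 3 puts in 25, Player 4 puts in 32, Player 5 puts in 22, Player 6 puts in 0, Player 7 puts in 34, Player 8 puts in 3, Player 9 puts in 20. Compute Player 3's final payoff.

74.78 dollars

Total contributed: 20 + 2 + 25 + 32 + 22 + 0 + 34 + 3 + 20 = 158.
Each receives 0.41 × 158 = 64.78 from the group guarantee fund.
Player 3 keeps 35 − 25 = 10, so Player 3's payoff is 10 + 64.78 = 74.78.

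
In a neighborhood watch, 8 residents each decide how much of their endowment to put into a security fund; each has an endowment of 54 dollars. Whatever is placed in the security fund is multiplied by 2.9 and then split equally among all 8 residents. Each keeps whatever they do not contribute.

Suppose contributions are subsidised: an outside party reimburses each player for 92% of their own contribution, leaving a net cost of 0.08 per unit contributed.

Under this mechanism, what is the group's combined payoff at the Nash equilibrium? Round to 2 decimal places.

Under the mechanism each unit contributed yields (2.9/8) / 0.08 = 4.5313 back to its contributor per unit of net cost, which exceeds 1, making full contribution the dominant choice for everyone.
So the Nash equilibrium is full contribution by all 8; the group earns 8 × (54 × 0.92 + 2.9 × 54) = 1650.24.

1650.24 dollars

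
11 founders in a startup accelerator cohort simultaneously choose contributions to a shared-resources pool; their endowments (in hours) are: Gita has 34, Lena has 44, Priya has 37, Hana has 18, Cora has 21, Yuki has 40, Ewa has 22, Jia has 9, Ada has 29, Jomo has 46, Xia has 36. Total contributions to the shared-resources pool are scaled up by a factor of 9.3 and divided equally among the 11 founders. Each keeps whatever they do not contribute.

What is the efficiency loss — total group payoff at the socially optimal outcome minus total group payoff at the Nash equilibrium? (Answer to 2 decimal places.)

The private return per contributed unit is 9.3/11 = 0.8455 < 1 for every player regardless of endowment, so the Nash equilibrium is zero contribution and the group total is Σ E_j = 34 + 44 + 37 + 18 + 21 + 40 + 22 + 9 + 29 + 46 + 36 = 336.
Each contributed unit returns 9.300 to the group, so the social optimum is full contribution by everyone: group total = 9.300 × 336 = 3124.80.
Efficiency loss = (9.300 − 1) × 336 = 2788.80.

2788.80 hours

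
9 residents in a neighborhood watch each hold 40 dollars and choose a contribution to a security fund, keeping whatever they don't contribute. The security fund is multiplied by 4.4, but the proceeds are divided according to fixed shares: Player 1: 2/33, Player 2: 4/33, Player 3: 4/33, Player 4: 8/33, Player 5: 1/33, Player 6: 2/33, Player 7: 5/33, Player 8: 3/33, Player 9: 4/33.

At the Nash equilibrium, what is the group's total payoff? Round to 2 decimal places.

496.00 dollars

Each unit j contributes comes back to j as 4.4 × (j's share), so j prefers to contribute only if that share exceeds 1/4.4 = 0.2273; otherwise keeping the unit dominates.
The only share above 0.2273 is Player 4's 8/33, contributing 40; the remaining 8 contribute 0. Total contributed: 40.
The security fund pays out 4.4 × 40 = 176.00 in total (split across the unequal shares, but the aggregate is all that matters for the group sum).
The 8 free-riders keep 40 each, adding 320. Group total = 320 + 176.00 = 496.00.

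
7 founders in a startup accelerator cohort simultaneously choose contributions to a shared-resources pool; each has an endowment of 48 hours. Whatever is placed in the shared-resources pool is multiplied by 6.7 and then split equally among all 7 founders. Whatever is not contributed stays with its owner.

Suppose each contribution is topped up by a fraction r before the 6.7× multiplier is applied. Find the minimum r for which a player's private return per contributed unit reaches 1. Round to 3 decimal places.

With matching at rate r, one contributed unit becomes (1 + r) in the shared-resources pool and returns 6.7 × (1 + r) / 7 to the contributor.
Setting this equal to 1: 1 + r = 7/6.7 = 1.0448.
So the minimum matching rate is r = 1.0448 − 1 = 0.045.

0.045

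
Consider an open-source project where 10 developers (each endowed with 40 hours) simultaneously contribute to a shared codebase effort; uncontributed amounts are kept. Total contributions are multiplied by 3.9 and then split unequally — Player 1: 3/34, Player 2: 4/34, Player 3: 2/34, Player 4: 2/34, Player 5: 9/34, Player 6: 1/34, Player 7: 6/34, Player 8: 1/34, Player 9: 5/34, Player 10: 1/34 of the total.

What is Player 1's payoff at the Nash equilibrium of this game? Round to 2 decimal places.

53.76 hours

A player with share s gets back 3.9·s per unit contributed, so full contribution is dominant for anyone with s > 1/3.9 = 0.2564 and zero contribution is dominant for anyone below.
The only share above 0.2564 is Player 5's 9/34, contributing 40; the remaining 9 contribute 0. Total contributed: 40.
Player 1 keeps 40 and receives 3.9 × 40 × 3/34 = 13.76 from the shared codebase effort, for a payoff of 53.76.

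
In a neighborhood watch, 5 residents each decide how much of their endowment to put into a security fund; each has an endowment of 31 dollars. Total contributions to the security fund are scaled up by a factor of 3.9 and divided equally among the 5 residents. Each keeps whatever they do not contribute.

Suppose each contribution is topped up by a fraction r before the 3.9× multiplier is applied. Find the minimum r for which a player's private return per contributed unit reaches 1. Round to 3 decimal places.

With matching at rate r, one contributed unit becomes (1 + r) in the security fund and returns 3.9 × (1 + r) / 5 to the contributor.
Setting this equal to 1: 1 + r = 5/3.9 = 1.2821.
So the minimum matching rate is r = 1.2821 − 1 = 0.282.

0.282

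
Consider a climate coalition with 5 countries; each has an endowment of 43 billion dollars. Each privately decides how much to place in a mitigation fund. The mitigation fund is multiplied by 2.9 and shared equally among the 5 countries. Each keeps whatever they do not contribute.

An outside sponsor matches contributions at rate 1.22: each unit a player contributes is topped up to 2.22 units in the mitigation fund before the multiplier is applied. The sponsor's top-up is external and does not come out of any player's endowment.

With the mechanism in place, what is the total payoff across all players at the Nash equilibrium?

1384.17 billion dollars

Under the mechanism each unit contributed yields 2.9 × 2.22 / 5 = 1.2876 back to its contributor per unit of net cost, which exceeds 1, making full contribution the dominant choice for everyone.
So the Nash equilibrium is full contribution by all 5; the group earns 2.9 × 2.22 × 215 = 1384.17.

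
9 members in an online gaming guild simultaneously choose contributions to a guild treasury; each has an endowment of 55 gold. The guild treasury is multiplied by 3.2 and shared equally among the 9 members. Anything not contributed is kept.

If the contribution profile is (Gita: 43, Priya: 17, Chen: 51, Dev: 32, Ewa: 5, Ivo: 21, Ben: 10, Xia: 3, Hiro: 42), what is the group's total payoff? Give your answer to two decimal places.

987.80 gold

Total contributed: 43 + 17 + 51 + 32 + 5 + 21 + 10 + 3 + 42 = 224; total kept: 9 × 55 − 224 = 271.
The guild treasury pays out 3.2 × 224 = 716.80 in aggregate.
Group total = 271 + 716.80 = 987.80.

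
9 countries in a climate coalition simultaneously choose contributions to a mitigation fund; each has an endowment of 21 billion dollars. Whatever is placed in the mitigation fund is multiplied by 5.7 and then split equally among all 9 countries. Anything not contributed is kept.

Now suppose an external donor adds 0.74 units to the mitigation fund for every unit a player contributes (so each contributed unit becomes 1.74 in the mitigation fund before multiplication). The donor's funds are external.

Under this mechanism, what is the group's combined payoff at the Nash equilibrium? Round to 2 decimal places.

Under the mechanism each unit contributed yields 5.7 × 1.74 / 9 = 1.1020 back to its contributor per unit of net cost, which exceeds 1, making full contribution the dominant choice for everyone.
At the Nash equilibrium everyone contributes 21. Group total payoff = 5.7 × 1.74 × 189 = 1874.50.

1874.50 billion dollars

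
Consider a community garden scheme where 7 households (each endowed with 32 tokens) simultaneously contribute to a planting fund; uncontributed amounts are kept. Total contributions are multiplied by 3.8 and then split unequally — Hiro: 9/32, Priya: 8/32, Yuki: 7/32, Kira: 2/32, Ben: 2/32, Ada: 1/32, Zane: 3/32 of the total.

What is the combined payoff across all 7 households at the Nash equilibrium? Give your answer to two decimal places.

313.60 tokens

Each unit j contributes comes back to j as 3.8 × (j's share), so j prefers to contribute only if that share exceeds 1/3.8 = 0.2632; otherwise keeping the unit dominates.
Only Hiro (9/32) clears that bar, contributing 32; the remaining 6 contribute 0. Total contributed: 32.
The planting fund pays out 3.8 × 32 = 121.60 in total (split across the unequal shares, but the aggregate is all that matters for the group sum).
The 6 free-riders keep 32 each, adding 192. Group total = 192 + 121.60 = 313.60.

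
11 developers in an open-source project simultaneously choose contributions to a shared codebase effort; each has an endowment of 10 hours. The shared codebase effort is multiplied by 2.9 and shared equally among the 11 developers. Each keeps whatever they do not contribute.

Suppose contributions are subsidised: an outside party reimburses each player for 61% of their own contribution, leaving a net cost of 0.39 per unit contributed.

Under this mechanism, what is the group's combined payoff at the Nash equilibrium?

110.00 hours

Even with the mechanism, each unit contributed returns only (2.9/11) / 0.39 = 0.6760 per unit of net cost, so contributing nothing is still dominant.
Everyone keeps their endowment and the group total is 11 × 10 = 110.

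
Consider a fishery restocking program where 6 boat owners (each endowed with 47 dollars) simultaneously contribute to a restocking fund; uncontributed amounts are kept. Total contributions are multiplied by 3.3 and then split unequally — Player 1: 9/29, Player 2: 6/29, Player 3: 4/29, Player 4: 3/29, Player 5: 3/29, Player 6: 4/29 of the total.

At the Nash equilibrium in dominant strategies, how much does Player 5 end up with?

A player with share s gets back 3.3·s per unit contributed, so full contribution is dominant for anyone with s > 1/3.3 = 0.3030 and zero contribution is dominant for anyone below.
The only share above 0.3030 is Player 1's 9/29, contributing 47; the remaining 5 contribute 0. Total contributed: 47.
Player 5 keeps 47 and receives 3.3 × 47 × 3/29 = 16.04 from the restocking fund, for a payoff of 63.04.

63.04 dollars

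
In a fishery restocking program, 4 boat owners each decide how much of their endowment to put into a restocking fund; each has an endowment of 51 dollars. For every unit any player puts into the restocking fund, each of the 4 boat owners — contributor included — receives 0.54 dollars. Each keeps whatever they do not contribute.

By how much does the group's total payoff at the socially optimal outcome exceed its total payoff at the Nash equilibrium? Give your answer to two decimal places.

236.64 dollars

The private return per contributed unit is 0.54 < 1, so contributing 0 is dominant for every player. At the Nash equilibrium everyone keeps their 51, and the group total is 4 × 51 = 204.
Each contributed unit returns 2.160 to the group as a whole (0.54 to each of 4 players), which exceeds 1, so the social optimum is full contribution: group total = 2.160 × 204 = 440.64.
Efficiency loss = 440.64 − 204 = 236.64.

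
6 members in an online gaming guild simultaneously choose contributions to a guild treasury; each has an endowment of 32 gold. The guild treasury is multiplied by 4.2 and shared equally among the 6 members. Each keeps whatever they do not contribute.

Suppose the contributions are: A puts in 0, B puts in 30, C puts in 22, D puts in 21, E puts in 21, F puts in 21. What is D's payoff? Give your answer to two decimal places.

91.50 gold

Total contributed: 0 + 30 + 22 + 21 + 21 + 21 = 115.
Each receives 4.2 × 115 / 6 = 80.50 from the guild treasury.
D keeps 32 − 21 = 11, so D's payoff is 11 + 80.50 = 91.50.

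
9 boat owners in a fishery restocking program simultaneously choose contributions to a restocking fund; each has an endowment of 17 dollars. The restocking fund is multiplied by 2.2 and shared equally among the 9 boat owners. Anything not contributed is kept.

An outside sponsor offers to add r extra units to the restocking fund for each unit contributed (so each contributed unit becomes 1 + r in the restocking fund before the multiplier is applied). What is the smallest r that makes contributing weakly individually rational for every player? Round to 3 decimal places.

3.091

With matching at rate r, one contributed unit becomes (1 + r) in the restocking fund and returns 2.2 × (1 + r) / 9 to the contributor.
Setting this equal to 1: 1 + r = 9/2.2 = 4.0909.
So the minimum matching rate is r = 4.0909 − 1 = 3.091.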